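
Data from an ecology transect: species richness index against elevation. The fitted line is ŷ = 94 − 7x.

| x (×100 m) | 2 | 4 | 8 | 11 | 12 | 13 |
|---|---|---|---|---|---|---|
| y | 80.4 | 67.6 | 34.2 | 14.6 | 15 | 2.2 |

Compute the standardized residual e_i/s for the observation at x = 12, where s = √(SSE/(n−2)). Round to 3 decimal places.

x=2: ŷ = 94 − 7·2 = 80; e = 80.4 − 80 = 0.4
x=4: ŷ = 94 − 7·4 = 66; e = 67.6 − 66 = 1.6
x=8: ŷ = 94 − 7·8 = 38; e = 34.2 − 38 = -3.8
x=11: ŷ = 94 − 7·11 = 17; e = 14.6 − 17 = -2.4
x=12: ŷ = 94 − 7·12 = 10; e = 15 − 10 = 5
x=13: ŷ = 94 − 7·13 = 3; e = 2.2 − 3 = -0.8
SSE = 0.16 + 2.56 + 14.44 + 5.76 + 25 + 0.64 = 48.56
s = √(48.56/4) = 3.48425
e/s = 5 / 3.48425 = 1.435

1.435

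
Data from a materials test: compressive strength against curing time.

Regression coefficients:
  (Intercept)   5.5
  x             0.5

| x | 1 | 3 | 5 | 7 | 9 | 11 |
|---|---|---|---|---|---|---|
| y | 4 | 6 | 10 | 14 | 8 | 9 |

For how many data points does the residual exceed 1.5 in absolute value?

x=1: ŷ = 5.5 + 0.5·1 = 6; r = 4 − 6 = -2
x=3: ŷ = 5.5 + 0.5·3 = 7; r = 6 − 7 = -1
x=5: ŷ = 5.5 + 0.5·5 = 8; r = 10 − 8 = 2
x=7: ŷ = 5.5 + 0.5·7 = 9; r = 14 − 9 = 5
x=9: ŷ = 5.5 + 0.5·9 = 10; r = 8 − 10 = -2
x=11: ŷ = 5.5 + 0.5·11 = 11; r = 9 − 11 = -2
|r| > 1.5: x=1 (|r|=2), x=5 (|r|=2), x=7 (|r|=5), x=9 (|r|=2), x=11 (|r|=2) → 5

5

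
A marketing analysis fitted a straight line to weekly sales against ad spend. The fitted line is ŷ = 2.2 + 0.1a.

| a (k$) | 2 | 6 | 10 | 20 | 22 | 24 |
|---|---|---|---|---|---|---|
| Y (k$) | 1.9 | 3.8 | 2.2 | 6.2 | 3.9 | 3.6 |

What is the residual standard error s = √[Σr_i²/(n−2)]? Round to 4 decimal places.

s = 1.3693

a=2: ŷ = 2.2 + 0.1·2 = 2.4; r = 1.9 − 2.4 = -0.5
a=6: ŷ = 2.2 + 0.1·6 = 2.8; r = 3.8 − 2.8 = 1
a=10: ŷ = 2.2 + 0.1·10 = 3.2; r = 2.2 − 3.2 = -1
a=20: ŷ = 2.2 + 0.1·20 = 4.2; r = 6.2 − 4.2 = 2
a=22: ŷ = 2.2 + 0.1·22 = 4.4; r = 3.9 − 4.4 = -0.5
a=24: ŷ = 2.2 + 0.1·24 = 4.6; r = 3.6 − 4.6 = -1
SSE = 0.25 + 1 + 1 + 4 + 0.25 + 1 = 7.5
s = √(7.5/4) = √1.875 ≈ 1.3693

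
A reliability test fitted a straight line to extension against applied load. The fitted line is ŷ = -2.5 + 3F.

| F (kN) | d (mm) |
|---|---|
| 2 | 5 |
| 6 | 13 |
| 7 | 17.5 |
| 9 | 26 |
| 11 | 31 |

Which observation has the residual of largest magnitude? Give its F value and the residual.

F = 6, r = -2.5

F=2: ŷ = -2.5 + 3·2 = 3.5; r = 5 − 3.5 = 1.5
F=6: ŷ = -2.5 + 3·6 = 15.5; r = 13 − 15.5 = -2.5
F=7: ŷ = -2.5 + 3·7 = 18.5; r = 17.5 − 18.5 = -1
F=9: ŷ = -2.5 + 3·9 = 24.5; r = 26 − 24.5 = 1.5
F=11: ŷ = -2.5 + 3·11 = 30.5; r = 31 − 30.5 = 0.5
Largest |r| is 2.5 at F = 6, residual -2.5.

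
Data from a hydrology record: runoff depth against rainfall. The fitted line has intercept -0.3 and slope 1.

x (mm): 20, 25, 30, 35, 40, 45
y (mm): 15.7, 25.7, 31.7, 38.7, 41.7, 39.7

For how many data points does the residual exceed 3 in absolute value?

3

x=20: ŷ = -0.3 + 20 = 19.7; e = 15.7 − 19.7 = -4
x=25: ŷ = -0.3 + 25 = 24.7; e = 25.7 − 24.7 = 1
x=30: ŷ = -0.3 + 30 = 29.7; e = 31.7 − 29.7 = 2
x=35: ŷ = -0.3 + 35 = 34.7; e = 38.7 − 34.7 = 4
x=40: ŷ = -0.3 + 40 = 39.7; e = 41.7 − 39.7 = 2
x=45: ŷ = -0.3 + 45 = 44.7; e = 39.7 − 44.7 = -5
|e| > 3: x=20 (|e|=4), x=35 (|e|=4), x=45 (|e|=5) → 3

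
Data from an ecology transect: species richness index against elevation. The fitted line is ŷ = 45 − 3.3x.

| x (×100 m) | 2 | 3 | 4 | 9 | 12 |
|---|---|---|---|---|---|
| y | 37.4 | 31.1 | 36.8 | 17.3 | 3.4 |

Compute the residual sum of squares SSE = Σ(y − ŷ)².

x=2: ŷ = 45 − 3.3·2 = 38.4; e = 37.4 − 38.4 = -1
x=3: ŷ = 45 − 3.3·3 = 35.1; e = 31.1 − 35.1 = -4
x=4: ŷ = 45 − 3.3·4 = 31.8; e = 36.8 − 31.8 = 5
x=9: ŷ = 45 − 3.3·9 = 15.3; e = 17.3 − 15.3 = 2
x=12: ŷ = 45 − 3.3·12 = 5.4; e = 3.4 − 5.4 = -2
SSE = 1 + 16 + 25 + 4 + 4 = 50

SSE = 50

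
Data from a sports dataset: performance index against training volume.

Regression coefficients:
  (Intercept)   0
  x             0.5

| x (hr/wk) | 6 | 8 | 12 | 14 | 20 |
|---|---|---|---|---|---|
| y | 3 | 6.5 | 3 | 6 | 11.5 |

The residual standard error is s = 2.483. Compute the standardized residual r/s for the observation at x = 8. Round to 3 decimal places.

1.007

ŷ = 0.5·8 = 4
r = 6.5 − 4 = 2.5
r/s = 2.5 / 2.483 = 1.007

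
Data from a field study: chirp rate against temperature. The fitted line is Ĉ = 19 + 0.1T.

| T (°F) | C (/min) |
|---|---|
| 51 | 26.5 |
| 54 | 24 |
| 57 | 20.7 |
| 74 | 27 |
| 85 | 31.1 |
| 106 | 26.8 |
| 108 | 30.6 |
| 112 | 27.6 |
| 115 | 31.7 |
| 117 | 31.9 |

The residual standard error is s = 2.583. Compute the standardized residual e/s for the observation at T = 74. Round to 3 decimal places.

Ĉ = 19 + 0.1·74 = 26.4
e = 27 − 26.4 = 0.6
e/s = 0.6 / 2.583 = 0.232

0.232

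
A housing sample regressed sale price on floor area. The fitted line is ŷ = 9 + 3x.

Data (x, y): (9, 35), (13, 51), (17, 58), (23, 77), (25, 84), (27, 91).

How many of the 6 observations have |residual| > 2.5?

x=9: ŷ = 9 + 3·9 = 36; r = 35 − 36 = -1
x=13: ŷ = 9 + 3·13 = 48; r = 51 − 48 = 3
x=17: ŷ = 9 + 3·17 = 60; r = 58 − 60 = -2
x=23: ŷ = 9 + 3·23 = 78; r = 77 − 78 = -1
x=25: ŷ = 9 + 3·25 = 84; r = 84 − 84 = 0
x=27: ŷ = 9 + 3·27 = 90; r = 91 − 90 = 1
|r| > 2.5: x=13 (|r|=3) → 1

1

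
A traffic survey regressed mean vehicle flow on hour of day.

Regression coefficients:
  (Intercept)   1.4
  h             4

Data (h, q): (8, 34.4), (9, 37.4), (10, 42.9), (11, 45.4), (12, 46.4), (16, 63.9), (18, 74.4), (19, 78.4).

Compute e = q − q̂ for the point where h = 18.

q̂ = 1.4 + 4·18 = 73.4
e = 74.4 − 73.4 = 1

e = 1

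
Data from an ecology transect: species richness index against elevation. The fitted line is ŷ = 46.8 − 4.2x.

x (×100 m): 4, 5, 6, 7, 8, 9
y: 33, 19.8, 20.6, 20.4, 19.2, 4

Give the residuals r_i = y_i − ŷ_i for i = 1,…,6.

x=4: ŷ = 46.8 − 4.2·4 = 30; r = 33 − 30 = 3
x=5: ŷ = 46.8 − 4.2·5 = 25.8; r = 19.8 − 25.8 = -6
x=6: ŷ = 46.8 − 4.2·6 = 21.6; r = 20.6 − 21.6 = -1
x=7: ŷ = 46.8 − 4.2·7 = 17.4; r = 20.4 − 17.4 = 3
x=8: ŷ = 46.8 − 4.2·8 = 13.2; r = 19.2 − 13.2 = 6
x=9: ŷ = 46.8 − 4.2·9 = 9; r = 4 − 9 = -5

3, -6, -1, 3, 6, -5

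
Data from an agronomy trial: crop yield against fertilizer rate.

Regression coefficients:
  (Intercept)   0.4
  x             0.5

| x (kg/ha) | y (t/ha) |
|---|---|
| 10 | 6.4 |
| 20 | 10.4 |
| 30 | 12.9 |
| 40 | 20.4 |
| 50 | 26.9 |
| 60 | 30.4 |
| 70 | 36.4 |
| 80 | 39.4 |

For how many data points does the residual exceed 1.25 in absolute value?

x=10: ŷ = 0.4 + 0.5·10 = 5.4; r = 6.4 − 5.4 = 1
x=20: ŷ = 0.4 + 0.5·20 = 10.4; r = 10.4 − 10.4 = 0
x=30: ŷ = 0.4 + 0.5·30 = 15.4; r = 12.9 − 15.4 = -2.5
x=40: ŷ = 0.4 + 0.5·40 = 20.4; r = 20.4 − 20.4 = 0
x=50: ŷ = 0.4 + 0.5·50 = 25.4; r = 26.9 − 25.4 = 1.5
x=60: ŷ = 0.4 + 0.5·60 = 30.4; r = 30.4 − 30.4 = 0
x=70: ŷ = 0.4 + 0.5·70 = 35.4; r = 36.4 − 35.4 = 1
x=80: ŷ = 0.4 + 0.5·80 = 40.4; r = 39.4 − 40.4 = -1
|r| > 1.25: x=30 (|r|=2.5), x=50 (|r|=1.5) → 2

2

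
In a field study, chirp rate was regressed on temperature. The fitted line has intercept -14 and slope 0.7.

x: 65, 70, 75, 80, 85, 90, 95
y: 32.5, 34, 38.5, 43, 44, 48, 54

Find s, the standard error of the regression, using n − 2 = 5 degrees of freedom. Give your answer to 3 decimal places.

x=65: ŷ = -14 + 0.7·65 = 31.5; e = 32.5 − 31.5 = 1
x=70: ŷ = -14 + 0.7·70 = 35; e = 34 − 35 = -1
x=75: ŷ = -14 + 0.7·75 = 38.5; e = 38.5 − 38.5 = 0
x=80: ŷ = -14 + 0.7·80 = 42; e = 43 − 42 = 1
x=85: ŷ = -14 + 0.7·85 = 45.5; e = 44 − 45.5 = -1.5
x=90: ŷ = -14 + 0.7·90 = 49; e = 48 − 49 = -1
x=95: ŷ = -14 + 0.7·95 = 52.5; e = 54 − 52.5 = 1.5
SSE = 1 + 1 + 0 + 1 + 2.25 + 1 + 2.25 = 8.5
s = √(8.5/5) = √1.7 ≈ 1.304

s = 1.304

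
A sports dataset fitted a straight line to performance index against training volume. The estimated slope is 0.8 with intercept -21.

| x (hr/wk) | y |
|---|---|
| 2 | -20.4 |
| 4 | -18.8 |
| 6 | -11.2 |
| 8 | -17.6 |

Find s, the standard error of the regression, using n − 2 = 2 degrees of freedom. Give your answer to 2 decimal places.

s = 4.24

x=2: ŷ = -21 + 0.8·2 = -19.4; r = -20.4 − (-19.4) = -1
x=4: ŷ = -21 + 0.8·4 = -17.8; r = -18.8 − (-17.8) = -1
x=6: ŷ = -21 + 0.8·6 = -16.2; r = -11.2 − (-16.2) = 5
x=8: ŷ = -21 + 0.8·8 = -14.6; r = -17.6 − (-14.6) = -3
SSE = 1 + 1 + 25 + 9 = 36
s = √(36/2) = √18 ≈ 4.24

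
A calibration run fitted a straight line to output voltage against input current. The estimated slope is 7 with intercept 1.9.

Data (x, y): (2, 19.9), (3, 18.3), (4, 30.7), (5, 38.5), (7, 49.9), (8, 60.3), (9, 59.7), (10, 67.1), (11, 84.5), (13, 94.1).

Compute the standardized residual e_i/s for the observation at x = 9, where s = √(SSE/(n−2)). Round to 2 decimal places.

x=2: ŷ = 1.9 + 7·2 = 15.9; e = 19.9 − 15.9 = 4
x=3: ŷ = 1.9 + 7·3 = 22.9; e = 18.3 − 22.9 = -4.6
x=4: ŷ = 1.9 + 7·4 = 29.9; e = 30.7 − 29.9 = 0.8
x=5: ŷ = 1.9 + 7·5 = 36.9; e = 38.5 − 36.9 = 1.6
x=7: ŷ = 1.9 + 7·7 = 50.9; e = 49.9 − 50.9 = -1
x=8: ŷ = 1.9 + 7·8 = 57.9; e = 60.3 − 57.9 = 2.4
x=9: ŷ = 1.9 + 7·9 = 64.9; e = 59.7 − 64.9 = -5.2
x=10: ŷ = 1.9 + 7·10 = 71.9; e = 67.1 − 71.9 = -4.8
x=11: ŷ = 1.9 + 7·11 = 78.9; e = 84.5 − 78.9 = 5.6
x=13: ŷ = 1.9 + 7·13 = 92.9; e = 94.1 − 92.9 = 1.2
SSE = 16 + 21.16 + 0.64 + 2.56 + 1 + 5.76 + 27.04 + 23.04 + 31.36 + 1.44 = 130
s = √(130/8) = 4.03113
e/s = -5.2 / 4.03113 = -1.29

-1.29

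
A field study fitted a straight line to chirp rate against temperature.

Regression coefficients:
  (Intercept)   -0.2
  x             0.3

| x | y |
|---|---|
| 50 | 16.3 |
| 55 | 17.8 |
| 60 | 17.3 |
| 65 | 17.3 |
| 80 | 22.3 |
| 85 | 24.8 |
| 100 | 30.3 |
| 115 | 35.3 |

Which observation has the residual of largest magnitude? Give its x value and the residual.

x = 65, e = -2

x=50: ŷ = -0.2 + 0.3·50 = 14.8; e = 16.3 − 14.8 = 1.5
x=55: ŷ = -0.2 + 0.3·55 = 16.3; e = 17.8 − 16.3 = 1.5
x=60: ŷ = -0.2 + 0.3·60 = 17.8; e = 17.3 − 17.8 = -0.5
x=65: ŷ = -0.2 + 0.3·65 = 19.3; e = 17.3 − 19.3 = -2
x=80: ŷ = -0.2 + 0.3·80 = 23.8; e = 22.3 − 23.8 = -1.5
x=85: ŷ = -0.2 + 0.3·85 = 25.3; e = 24.8 − 25.3 = -0.5
x=100: ŷ = -0.2 + 0.3·100 = 29.8; e = 30.3 − 29.8 = 0.5
x=115: ŷ = -0.2 + 0.3·115 = 34.3; e = 35.3 − 34.3 = 1
Largest |e| is 2 at x = 65, residual -2.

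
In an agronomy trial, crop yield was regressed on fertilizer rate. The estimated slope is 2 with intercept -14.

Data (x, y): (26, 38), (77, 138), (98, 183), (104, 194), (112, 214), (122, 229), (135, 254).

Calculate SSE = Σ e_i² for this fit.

SSE = 26

x=26: ŷ = -14 + 2·26 = 38; e = 38 − 38 = 0
x=77: ŷ = -14 + 2·77 = 140; e = 138 − 140 = -2
x=98: ŷ = -14 + 2·98 = 182; e = 183 − 182 = 1
x=104: ŷ = -14 + 2·104 = 194; e = 194 − 194 = 0
x=112: ŷ = -14 + 2·112 = 210; e = 214 − 210 = 4
x=122: ŷ = -14 + 2·122 = 230; e = 229 − 230 = -1
x=135: ŷ = -14 + 2·135 = 256; e = 254 − 256 = -2
SSE = 0 + 4 + 1 + 0 + 16 + 1 + 4 = 26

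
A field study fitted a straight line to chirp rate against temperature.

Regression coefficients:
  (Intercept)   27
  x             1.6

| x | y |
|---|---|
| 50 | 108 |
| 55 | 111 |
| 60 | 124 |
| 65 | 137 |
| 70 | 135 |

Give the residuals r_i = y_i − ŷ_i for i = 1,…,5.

1, -4, 1, 6, -4

x=50: ŷ = 27 + 1.6·50 = 107; r = 108 − 107 = 1
x=55: ŷ = 27 + 1.6·55 = 115; r = 111 − 115 = -4
x=60: ŷ = 27 + 1.6·60 = 123; r = 124 − 123 = 1
x=65: ŷ = 27 + 1.6·65 = 131; r = 137 − 131 = 6
x=70: ŷ = 27 + 1.6·70 = 139; r = 135 − 139 = -4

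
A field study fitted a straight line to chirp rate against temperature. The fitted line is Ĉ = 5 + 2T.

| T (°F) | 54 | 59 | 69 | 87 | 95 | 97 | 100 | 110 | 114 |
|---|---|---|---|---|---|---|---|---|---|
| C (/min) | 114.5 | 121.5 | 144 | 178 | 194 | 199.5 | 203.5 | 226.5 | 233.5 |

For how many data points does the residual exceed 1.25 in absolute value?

T=54: Ĉ = 5 + 2·54 = 113; e = 114.5 − 113 = 1.5
T=59: Ĉ = 5 + 2·59 = 123; e = 121.5 − 123 = -1.5
T=69: Ĉ = 5 + 2·69 = 143; e = 144 − 143 = 1
T=87: Ĉ = 5 + 2·87 = 179; e = 178 − 179 = -1
T=95: Ĉ = 5 + 2·95 = 195; e = 194 − 195 = -1
T=97: Ĉ = 5 + 2·97 = 199; e = 199.5 − 199 = 0.5
T=100: Ĉ = 5 + 2·100 = 205; e = 203.5 − 205 = -1.5
T=110: Ĉ = 5 + 2·110 = 225; e = 226.5 − 225 = 1.5
T=114: Ĉ = 5 + 2·114 = 233; e = 233.5 − 233 = 0.5
|e| > 1.25: T=54 (|e|=1.5), T=59 (|e|=1.5), T=100 (|e|=1.5), T=110 (|e|=1.5) → 4

4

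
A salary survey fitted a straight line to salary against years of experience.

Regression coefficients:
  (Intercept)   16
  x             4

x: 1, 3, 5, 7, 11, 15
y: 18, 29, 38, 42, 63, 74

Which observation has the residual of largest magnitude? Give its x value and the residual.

x = 11, e = 3

x=1: ŷ = 16 + 4·1 = 20; e = 18 − 20 = -2
x=3: ŷ = 16 + 4·3 = 28; e = 29 − 28 = 1
x=5: ŷ = 16 + 4·5 = 36; e = 38 − 36 = 2
x=7: ŷ = 16 + 4·7 = 44; e = 42 − 44 = -2
x=11: ŷ = 16 + 4·11 = 60; e = 63 − 60 = 3
x=15: ŷ = 16 + 4·15 = 76; e = 74 − 76 = -2
Largest |e| is 3 at x = 11, residual 3.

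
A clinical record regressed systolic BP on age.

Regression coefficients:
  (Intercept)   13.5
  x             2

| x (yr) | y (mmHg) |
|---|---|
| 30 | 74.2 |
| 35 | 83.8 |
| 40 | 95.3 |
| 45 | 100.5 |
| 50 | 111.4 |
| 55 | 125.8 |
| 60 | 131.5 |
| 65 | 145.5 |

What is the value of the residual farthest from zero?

x=30: ŷ = 13.5 + 2·30 = 73.5; r = 74.2 − 73.5 = 0.7
x=35: ŷ = 13.5 + 2·35 = 83.5; r = 83.8 − 83.5 = 0.3
x=40: ŷ = 13.5 + 2·40 = 93.5; r = 95.3 − 93.5 = 1.8
x=45: ŷ = 13.5 + 2·45 = 103.5; r = 100.5 − 103.5 = -3
x=50: ŷ = 13.5 + 2·50 = 113.5; r = 111.4 − 113.5 = -2.1
x=55: ŷ = 13.5 + 2·55 = 123.5; r = 125.8 − 123.5 = 2.3
x=60: ŷ = 13.5 + 2·60 = 133.5; r = 131.5 − 133.5 = -2
x=65: ŷ = 13.5 + 2·65 = 143.5; r = 145.5 − 143.5 = 2
Largest |r| is 3 at x = 45, residual -3.

r = -3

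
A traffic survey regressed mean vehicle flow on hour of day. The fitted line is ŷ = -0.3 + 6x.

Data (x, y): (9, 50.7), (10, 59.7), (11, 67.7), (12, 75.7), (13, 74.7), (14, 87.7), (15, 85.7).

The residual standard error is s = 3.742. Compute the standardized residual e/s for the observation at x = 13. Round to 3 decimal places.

ŷ = -0.3 + 6·13 = 77.7
e = 74.7 − 77.7 = -3
e/s = -3 / 3.742 = -0.802

-0.802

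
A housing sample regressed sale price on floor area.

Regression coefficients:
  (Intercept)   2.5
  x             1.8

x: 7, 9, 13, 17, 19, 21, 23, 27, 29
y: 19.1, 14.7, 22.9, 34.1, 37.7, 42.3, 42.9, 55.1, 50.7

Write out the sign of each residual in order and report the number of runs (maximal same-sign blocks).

x=7: ŷ = 2.5 + 1.8·7 = 15.1; r = 19.1 − 15.1 = 4
x=9: ŷ = 2.5 + 1.8·9 = 18.7; r = 14.7 − 18.7 = -4
x=13: ŷ = 2.5 + 1.8·13 = 25.9; r = 22.9 − 25.9 = -3
x=17: ŷ = 2.5 + 1.8·17 = 33.1; r = 34.1 − 33.1 = 1
x=19: ŷ = 2.5 + 1.8·19 = 36.7; r = 37.7 − 36.7 = 1
x=21: ŷ = 2.5 + 1.8·21 = 40.3; r = 42.3 − 40.3 = 2
x=23: ŷ = 2.5 + 1.8·23 = 43.9; r = 42.9 − 43.9 = -1
x=27: ŷ = 2.5 + 1.8·27 = 51.1; r = 55.1 − 51.1 = 4
x=29: ŷ = 2.5 + 1.8·29 = 54.7; r = 50.7 − 54.7 = -4
Signs: + − − + + + − + −
Runs: +×1, −×2, +×3, −×1, +×1, −×1 → 6

6 runs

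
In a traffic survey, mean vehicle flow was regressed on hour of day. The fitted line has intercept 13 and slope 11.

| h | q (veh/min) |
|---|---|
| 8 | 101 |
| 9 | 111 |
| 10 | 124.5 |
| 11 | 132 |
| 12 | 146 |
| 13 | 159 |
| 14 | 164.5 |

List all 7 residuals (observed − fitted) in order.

0, -1, 1.5, -2, 1, 3, -2.5

h=8: q̂ = 13 + 11·8 = 101; r = 101 − 101 = 0
h=9: q̂ = 13 + 11·9 = 112; r = 111 − 112 = -1
h=10: q̂ = 13 + 11·10 = 123; r = 124.5 − 123 = 1.5
h=11: q̂ = 13 + 11·11 = 134; r = 132 − 134 = -2
h=12: q̂ = 13 + 11·12 = 145; r = 146 − 145 = 1
h=13: q̂ = 13 + 11·13 = 156; r = 159 − 156 = 3
h=14: q̂ = 13 + 11·14 = 167; r = 164.5 − 167 = -2.5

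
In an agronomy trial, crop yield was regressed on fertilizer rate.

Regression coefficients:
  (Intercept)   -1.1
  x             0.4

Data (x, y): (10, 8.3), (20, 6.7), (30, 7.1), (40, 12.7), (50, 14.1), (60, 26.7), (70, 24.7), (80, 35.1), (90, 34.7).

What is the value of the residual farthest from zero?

x=10: ŷ = -1.1 + 0.4·10 = 2.9; e = 8.3 − 2.9 = 5.4
x=20: ŷ = -1.1 + 0.4·20 = 6.9; e = 6.7 − 6.9 = -0.2
x=30: ŷ = -1.1 + 0.4·30 = 10.9; e = 7.1 − 10.9 = -3.8
x=40: ŷ = -1.1 + 0.4·40 = 14.9; e = 12.7 − 14.9 = -2.2
x=50: ŷ = -1.1 + 0.4·50 = 18.9; e = 14.1 − 18.9 = -4.8
x=60: ŷ = -1.1 + 0.4·60 = 22.9; e = 26.7 − 22.9 = 3.8
x=70: ŷ = -1.1 + 0.4·70 = 26.9; e = 24.7 − 26.9 = -2.2
x=80: ŷ = -1.1 + 0.4·80 = 30.9; e = 35.1 − 30.9 = 4.2
x=90: ŷ = -1.1 + 0.4·90 = 34.9; e = 34.7 − 34.9 = -0.2
Largest |e| is 5.4 at x = 10, residual 5.4.

e = 5.4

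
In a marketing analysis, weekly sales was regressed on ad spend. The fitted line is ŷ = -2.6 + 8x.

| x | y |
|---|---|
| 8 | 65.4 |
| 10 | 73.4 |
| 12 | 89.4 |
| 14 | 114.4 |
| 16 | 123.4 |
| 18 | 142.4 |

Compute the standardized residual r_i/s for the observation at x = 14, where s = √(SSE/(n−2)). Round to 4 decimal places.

1.1323

x=8: ŷ = -2.6 + 8·8 = 61.4; r = 65.4 − 61.4 = 4
x=10: ŷ = -2.6 + 8·10 = 77.4; r = 73.4 − 77.4 = -4
x=12: ŷ = -2.6 + 8·12 = 93.4; r = 89.4 − 93.4 = -4
x=14: ŷ = -2.6 + 8·14 = 109.4; r = 114.4 − 109.4 = 5
x=16: ŷ = -2.6 + 8·16 = 125.4; r = 123.4 − 125.4 = -2
x=18: ŷ = -2.6 + 8·18 = 141.4; r = 142.4 − 141.4 = 1
SSE = 16 + 16 + 16 + 25 + 4 + 1 = 78
s = √(78/4) = 4.41588
r/s = 5 / 4.41588 = 1.1323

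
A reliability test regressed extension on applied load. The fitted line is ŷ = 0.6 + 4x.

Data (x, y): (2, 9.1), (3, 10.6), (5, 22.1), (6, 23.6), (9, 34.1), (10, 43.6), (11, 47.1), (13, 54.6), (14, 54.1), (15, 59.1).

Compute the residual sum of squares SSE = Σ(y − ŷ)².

x=2: ŷ = 0.6 + 4·2 = 8.6; r = 9.1 − 8.6 = 0.5
x=3: ŷ = 0.6 + 4·3 = 12.6; r = 10.6 − 12.6 = -2
x=5: ŷ = 0.6 + 4·5 = 20.6; r = 22.1 − 20.6 = 1.5
x=6: ŷ = 0.6 + 4·6 = 24.6; r = 23.6 − 24.6 = -1
x=9: ŷ = 0.6 + 4·9 = 36.6; r = 34.1 − 36.6 = -2.5
x=10: ŷ = 0.6 + 4·10 = 40.6; r = 43.6 − 40.6 = 3
x=11: ŷ = 0.6 + 4·11 = 44.6; r = 47.1 − 44.6 = 2.5
x=13: ŷ = 0.6 + 4·13 = 52.6; r = 54.6 − 52.6 = 2
x=14: ŷ = 0.6 + 4·14 = 56.6; r = 54.1 − 56.6 = -2.5
x=15: ŷ = 0.6 + 4·15 = 60.6; r = 59.1 − 60.6 = -1.5
SSE = 0.25 + 4 + 2.25 + 1 + 6.25 + 9 + 6.25 + 4 + 6.25 + 2.25 = 41.5

SSE = 41.5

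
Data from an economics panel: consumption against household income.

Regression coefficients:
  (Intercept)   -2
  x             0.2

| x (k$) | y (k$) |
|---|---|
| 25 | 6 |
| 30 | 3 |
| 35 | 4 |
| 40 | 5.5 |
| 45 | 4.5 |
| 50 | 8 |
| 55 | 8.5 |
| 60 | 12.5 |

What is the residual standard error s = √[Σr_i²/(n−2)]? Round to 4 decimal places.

s = 2.0000

x=25: ŷ = -2 + 0.2·25 = 3; r = 6 − 3 = 3
x=30: ŷ = -2 + 0.2·30 = 4; r = 3 − 4 = -1
x=35: ŷ = -2 + 0.2·35 = 5; r = 4 − 5 = -1
x=40: ŷ = -2 + 0.2·40 = 6; r = 5.5 − 6 = -0.5
x=45: ŷ = -2 + 0.2·45 = 7; r = 4.5 − 7 = -2.5
x=50: ŷ = -2 + 0.2·50 = 8; r = 8 − 8 = 0
x=55: ŷ = -2 + 0.2·55 = 9; r = 8.5 − 9 = -0.5
x=60: ŷ = -2 + 0.2·60 = 10; r = 12.5 − 10 = 2.5
SSE = 9 + 1 + 1 + 0.25 + 6.25 + 0 + 0.25 + 6.25 = 24
s = √(24/6) = √4 ≈ 2.0000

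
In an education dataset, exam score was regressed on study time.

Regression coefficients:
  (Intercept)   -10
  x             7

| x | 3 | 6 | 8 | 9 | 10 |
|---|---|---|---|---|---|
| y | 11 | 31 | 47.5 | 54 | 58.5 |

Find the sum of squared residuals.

x=3: ŷ = -10 + 7·3 = 11; r = 11 − 11 = 0
x=6: ŷ = -10 + 7·6 = 32; r = 31 − 32 = -1
x=8: ŷ = -10 + 7·8 = 46; r = 47.5 − 46 = 1.5
x=9: ŷ = -10 + 7·9 = 53; r = 54 − 53 = 1
x=10: ŷ = -10 + 7·10 = 60; r = 58.5 − 60 = -1.5
SSE = 0 + 1 + 2.25 + 1 + 2.25 = 6.5

SSE = 6.5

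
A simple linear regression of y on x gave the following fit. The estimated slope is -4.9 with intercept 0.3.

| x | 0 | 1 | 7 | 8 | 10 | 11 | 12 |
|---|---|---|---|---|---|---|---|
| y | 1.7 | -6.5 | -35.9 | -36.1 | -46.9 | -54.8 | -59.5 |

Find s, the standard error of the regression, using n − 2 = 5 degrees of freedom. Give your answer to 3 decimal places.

s = 2.131

x=0: ŷ = 0.3 − 4.9·0 = 0.3; r = 1.7 − 0.3 = 1.4
x=1: ŷ = 0.3 − 4.9·1 = -4.6; r = -6.5 − (-4.6) = -1.9
x=7: ŷ = 0.3 − 4.9·7 = -34; r = -35.9 − (-34) = -1.9
x=8: ŷ = 0.3 − 4.9·8 = -38.9; r = -36.1 − (-38.9) = 2.8
x=10: ŷ = 0.3 − 4.9·10 = -48.7; r = -46.9 − (-48.7) = 1.8
x=11: ŷ = 0.3 − 4.9·11 = -53.6; r = -54.8 − (-53.6) = -1.2
x=12: ŷ = 0.3 − 4.9·12 = -58.5; r = -59.5 − (-58.5) = -1
SSE = 1.96 + 3.61 + 3.61 + 7.84 + 3.24 + 1.44 + 1 = 22.7
s = √(22.7/5) = √4.54 ≈ 2.131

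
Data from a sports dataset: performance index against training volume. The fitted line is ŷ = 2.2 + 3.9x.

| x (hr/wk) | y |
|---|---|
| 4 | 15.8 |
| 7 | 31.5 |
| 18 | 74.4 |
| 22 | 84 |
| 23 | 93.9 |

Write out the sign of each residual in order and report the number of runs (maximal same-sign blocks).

4 runs

x=4: ŷ = 2.2 + 3.9·4 = 17.8; e = 15.8 − 17.8 = -2
x=7: ŷ = 2.2 + 3.9·7 = 29.5; e = 31.5 − 29.5 = 2
x=18: ŷ = 2.2 + 3.9·18 = 72.4; e = 74.4 − 72.4 = 2
x=22: ŷ = 2.2 + 3.9·22 = 88; e = 84 − 88 = -4
x=23: ŷ = 2.2 + 3.9·23 = 91.9; e = 93.9 − 91.9 = 2
Signs: − + + − +
Runs: −×1, +×2, −×1, +×1 → 4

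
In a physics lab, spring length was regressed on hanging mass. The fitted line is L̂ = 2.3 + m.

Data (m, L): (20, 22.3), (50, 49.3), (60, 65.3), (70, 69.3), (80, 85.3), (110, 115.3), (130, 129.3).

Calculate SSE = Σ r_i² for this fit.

m=20: L̂ = 2.3 + 20 = 22.3; r = 22.3 − 22.3 = 0
m=50: L̂ = 2.3 + 50 = 52.3; r = 49.3 − 52.3 = -3
m=60: L̂ = 2.3 + 60 = 62.3; r = 65.3 − 62.3 = 3
m=70: L̂ = 2.3 + 70 = 72.3; r = 69.3 − 72.3 = -3
m=80: L̂ = 2.3 + 80 = 82.3; r = 85.3 − 82.3 = 3
m=110: L̂ = 2.3 + 110 = 112.3; r = 115.3 − 112.3 = 3
m=130: L̂ = 2.3 + 130 = 132.3; r = 129.3 − 132.3 = -3
SSE = 0 + 9 + 9 + 9 + 9 + 9 + 9 = 54

SSE = 54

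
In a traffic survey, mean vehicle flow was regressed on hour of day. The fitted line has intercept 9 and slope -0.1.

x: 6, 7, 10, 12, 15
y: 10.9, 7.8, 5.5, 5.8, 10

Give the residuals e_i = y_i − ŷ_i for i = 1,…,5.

x=6: ŷ = 9 − 0.1·6 = 8.4; e = 10.9 − 8.4 = 2.5
x=7: ŷ = 9 − 0.1·7 = 8.3; e = 7.8 − 8.3 = -0.5
x=10: ŷ = 9 − 0.1·10 = 8; e = 5.5 − 8 = -2.5
x=12: ŷ = 9 − 0.1·12 = 7.8; e = 5.8 − 7.8 = -2
x=15: ŷ = 9 − 0.1·15 = 7.5; e = 10 − 7.5 = 2.5

2.5, -0.5, -2.5, -2, 2.5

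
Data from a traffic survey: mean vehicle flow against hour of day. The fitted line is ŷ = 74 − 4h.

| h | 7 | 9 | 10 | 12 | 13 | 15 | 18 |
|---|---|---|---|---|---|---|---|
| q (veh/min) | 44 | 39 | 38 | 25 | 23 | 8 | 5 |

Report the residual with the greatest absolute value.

r = -6

h=7: ŷ = 74 − 4·7 = 46; r = 44 − 46 = -2
h=9: ŷ = 74 − 4·9 = 38; r = 39 − 38 = 1
h=10: ŷ = 74 − 4·10 = 34; r = 38 − 34 = 4
h=12: ŷ = 74 − 4·12 = 26; r = 25 − 26 = -1
h=13: ŷ = 74 − 4·13 = 22; r = 23 − 22 = 1
h=15: ŷ = 74 − 4·15 = 14; r = 8 − 14 = -6
h=18: ŷ = 74 − 4·18 = 2; r = 5 − 2 = 3
Largest |r| is 6 at h = 15, residual -6.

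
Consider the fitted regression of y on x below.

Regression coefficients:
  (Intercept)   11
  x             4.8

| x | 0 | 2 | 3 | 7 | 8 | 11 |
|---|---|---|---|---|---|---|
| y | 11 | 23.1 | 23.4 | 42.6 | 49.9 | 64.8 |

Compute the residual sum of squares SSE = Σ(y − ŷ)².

SSE = 15.5

x=0: ŷ = 11 + 4.8·0 = 11; r = 11 − 11 = 0
x=2: ŷ = 11 + 4.8·2 = 20.6; r = 23.1 − 20.6 = 2.5
x=3: ŷ = 11 + 4.8·3 = 25.4; r = 23.4 − 25.4 = -2
x=7: ŷ = 11 + 4.8·7 = 44.6; r = 42.6 − 44.6 = -2
x=8: ŷ = 11 + 4.8·8 = 49.4; r = 49.9 − 49.4 = 0.5
x=11: ŷ = 11 + 4.8·11 = 63.8; r = 64.8 − 63.8 = 1
SSE = 0 + 6.25 + 4 + 4 + 0.25 + 1 = 15.5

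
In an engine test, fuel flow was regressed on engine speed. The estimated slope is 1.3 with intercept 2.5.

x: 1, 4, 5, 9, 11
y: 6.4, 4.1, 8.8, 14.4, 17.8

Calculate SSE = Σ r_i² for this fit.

SSE = 20.8

x=1: ŷ = 2.5 + 1.3·1 = 3.8; r = 6.4 − 3.8 = 2.6
x=4: ŷ = 2.5 + 1.3·4 = 7.7; r = 4.1 − 7.7 = -3.6
x=5: ŷ = 2.5 + 1.3·5 = 9; r = 8.8 − 9 = -0.2
x=9: ŷ = 2.5 + 1.3·9 = 14.2; r = 14.4 − 14.2 = 0.2
x=11: ŷ = 2.5 + 1.3·11 = 16.8; r = 17.8 − 16.8 = 1
SSE = 6.76 + 12.96 + 0.04 + 0.04 + 1 = 20.8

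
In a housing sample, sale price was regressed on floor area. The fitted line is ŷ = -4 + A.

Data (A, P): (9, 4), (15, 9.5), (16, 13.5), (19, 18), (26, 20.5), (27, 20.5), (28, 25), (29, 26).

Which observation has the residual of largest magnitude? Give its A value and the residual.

A=9: ŷ = -4 + 9 = 5; e = 4 − 5 = -1
A=15: ŷ = -4 + 15 = 11; e = 9.5 − 11 = -1.5
A=16: ŷ = -4 + 16 = 12; e = 13.5 − 12 = 1.5
A=19: ŷ = -4 + 19 = 15; e = 18 − 15 = 3
A=26: ŷ = -4 + 26 = 22; e = 20.5 − 22 = -1.5
A=27: ŷ = -4 + 27 = 23; e = 20.5 − 23 = -2.5
A=28: ŷ = -4 + 28 = 24; e = 25 − 24 = 1
A=29: ŷ = -4 + 29 = 25; e = 26 − 25 = 1
Largest |e| is 3 at A = 19, residual 3.

A = 19, e = 3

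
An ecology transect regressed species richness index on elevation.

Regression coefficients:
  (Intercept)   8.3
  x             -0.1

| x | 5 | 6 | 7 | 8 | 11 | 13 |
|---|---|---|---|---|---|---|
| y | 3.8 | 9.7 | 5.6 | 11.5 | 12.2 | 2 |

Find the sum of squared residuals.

SSE = 90

x=5: ŷ = 8.3 − 0.1·5 = 7.8; e = 3.8 − 7.8 = -4
x=6: ŷ = 8.3 − 0.1·6 = 7.7; e = 9.7 − 7.7 = 2
x=7: ŷ = 8.3 − 0.1·7 = 7.6; e = 5.6 − 7.6 = -2
x=8: ŷ = 8.3 − 0.1·8 = 7.5; e = 11.5 − 7.5 = 4
x=11: ŷ = 8.3 − 0.1·11 = 7.2; e = 12.2 − 7.2 = 5
x=13: ŷ = 8.3 − 0.1·13 = 7; e = 2 − 7 = -5
SSE = 16 + 4 + 4 + 16 + 25 + 25 = 90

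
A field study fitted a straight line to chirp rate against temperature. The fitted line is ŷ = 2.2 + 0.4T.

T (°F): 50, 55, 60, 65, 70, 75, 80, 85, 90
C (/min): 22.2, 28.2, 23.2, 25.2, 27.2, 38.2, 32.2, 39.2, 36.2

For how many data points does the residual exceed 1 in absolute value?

8

T=50: ŷ = 2.2 + 0.4·50 = 22.2; e = 22.2 − 22.2 = 0
T=55: ŷ = 2.2 + 0.4·55 = 24.2; e = 28.2 − 24.2 = 4
T=60: ŷ = 2.2 + 0.4·60 = 26.2; e = 23.2 − 26.2 = -3
T=65: ŷ = 2.2 + 0.4·65 = 28.2; e = 25.2 − 28.2 = -3
T=70: ŷ = 2.2 + 0.4·70 = 30.2; e = 27.2 − 30.2 = -3
T=75: ŷ = 2.2 + 0.4·75 = 32.2; e = 38.2 − 32.2 = 6
T=80: ŷ = 2.2 + 0.4·80 = 34.2; e = 32.2 − 34.2 = -2
T=85: ŷ = 2.2 + 0.4·85 = 36.2; e = 39.2 − 36.2 = 3
T=90: ŷ = 2.2 + 0.4·90 = 38.2; e = 36.2 − 38.2 = -2
|e| > 1: T=55 (|e|=4), T=60 (|e|=3), T=65 (|e|=3), T=70 (|e|=3), T=75 (|e|=6), T=80 (|e|=2), T=85 (|e|=3), T=90 (|e|=2) → 8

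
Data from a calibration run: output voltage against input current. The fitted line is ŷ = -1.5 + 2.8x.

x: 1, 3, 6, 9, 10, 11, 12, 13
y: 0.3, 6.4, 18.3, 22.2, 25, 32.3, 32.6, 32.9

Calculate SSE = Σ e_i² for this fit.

SSE = 28

x=1: ŷ = -1.5 + 2.8·1 = 1.3; e = 0.3 − 1.3 = -1
x=3: ŷ = -1.5 + 2.8·3 = 6.9; e = 6.4 − 6.9 = -0.5
x=6: ŷ = -1.5 + 2.8·6 = 15.3; e = 18.3 − 15.3 = 3
x=9: ŷ = -1.5 + 2.8·9 = 23.7; e = 22.2 − 23.7 = -1.5
x=10: ŷ = -1.5 + 2.8·10 = 26.5; e = 25 − 26.5 = -1.5
x=11: ŷ = -1.5 + 2.8·11 = 29.3; e = 32.3 − 29.3 = 3
x=12: ŷ = -1.5 + 2.8·12 = 32.1; e = 32.6 − 32.1 = 0.5
x=13: ŷ = -1.5 + 2.8·13 = 34.9; e = 32.9 − 34.9 = -2
SSE = 1 + 0.25 + 9 + 2.25 + 2.25 + 9 + 0.25 + 4 = 28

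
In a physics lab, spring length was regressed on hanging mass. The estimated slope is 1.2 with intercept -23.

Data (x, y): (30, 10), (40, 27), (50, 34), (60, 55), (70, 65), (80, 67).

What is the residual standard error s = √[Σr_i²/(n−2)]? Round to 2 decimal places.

s = 5.24

x=30: ŷ = -23 + 1.2·30 = 13; r = 10 − 13 = -3
x=40: ŷ = -23 + 1.2·40 = 25; r = 27 − 25 = 2
x=50: ŷ = -23 + 1.2·50 = 37; r = 34 − 37 = -3
x=60: ŷ = -23 + 1.2·60 = 49; r = 55 − 49 = 6
x=70: ŷ = -23 + 1.2·70 = 61; r = 65 − 61 = 4
x=80: ŷ = -23 + 1.2·80 = 73; r = 67 − 73 = -6
SSE = 9 + 4 + 9 + 36 + 16 + 36 = 110
s = √(110/4) = √27.5 ≈ 5.24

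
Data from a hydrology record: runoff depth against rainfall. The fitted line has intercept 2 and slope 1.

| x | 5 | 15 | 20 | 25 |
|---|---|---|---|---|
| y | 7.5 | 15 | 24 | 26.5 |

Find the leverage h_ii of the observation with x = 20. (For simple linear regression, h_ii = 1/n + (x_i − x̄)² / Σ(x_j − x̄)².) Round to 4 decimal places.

h = 0.3143

x̄ = (5 + 15 + 20 + 25)/4 = 16.25
Σ(x − x̄)² = 126.562 + 1.5625 + 14.0625 + 76.5625 = 218.75
h = 1/4 + (3.75)²/218.75 = 0.25 + 0.0642857 = 0.3143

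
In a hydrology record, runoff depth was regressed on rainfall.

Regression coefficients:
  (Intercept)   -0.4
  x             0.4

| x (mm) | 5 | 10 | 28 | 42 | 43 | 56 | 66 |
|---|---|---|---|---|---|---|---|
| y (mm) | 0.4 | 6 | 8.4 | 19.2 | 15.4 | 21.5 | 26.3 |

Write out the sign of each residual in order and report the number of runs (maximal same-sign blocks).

6 runs

x=5: ŷ = -0.4 + 0.4·5 = 1.6; e = 0.4 − 1.6 = -1.2
x=10: ŷ = -0.4 + 0.4·10 = 3.6; e = 6 − 3.6 = 2.4
x=28: ŷ = -0.4 + 0.4·28 = 10.8; e = 8.4 − 10.8 = -2.4
x=42: ŷ = -0.4 + 0.4·42 = 16.4; e = 19.2 − 16.4 = 2.8
x=43: ŷ = -0.4 + 0.4·43 = 16.8; e = 15.4 − 16.8 = -1.4
x=56: ŷ = -0.4 + 0.4·56 = 22; e = 21.5 − 22 = -0.5
x=66: ŷ = -0.4 + 0.4·66 = 26; e = 26.3 − 26 = 0.3
Signs: − + − + − − +
Runs: −×1, +×1, −×1, +×1, −×2, +×1 → 6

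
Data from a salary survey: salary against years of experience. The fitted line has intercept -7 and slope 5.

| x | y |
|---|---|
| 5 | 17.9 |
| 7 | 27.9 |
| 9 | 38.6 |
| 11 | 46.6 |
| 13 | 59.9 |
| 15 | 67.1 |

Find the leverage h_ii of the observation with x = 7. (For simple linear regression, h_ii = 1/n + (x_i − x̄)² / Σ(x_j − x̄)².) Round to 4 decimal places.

h = 0.2952

x̄ = (5 + 7 + 9 + 11 + 13 + 15)/6 = 10
Σ(x − x̄)² = 25 + 9 + 1 + 1 + 9 + 25 = 70
h = 1/6 + (-3)²/70 = 0.166667 + 0.128571 = 0.2952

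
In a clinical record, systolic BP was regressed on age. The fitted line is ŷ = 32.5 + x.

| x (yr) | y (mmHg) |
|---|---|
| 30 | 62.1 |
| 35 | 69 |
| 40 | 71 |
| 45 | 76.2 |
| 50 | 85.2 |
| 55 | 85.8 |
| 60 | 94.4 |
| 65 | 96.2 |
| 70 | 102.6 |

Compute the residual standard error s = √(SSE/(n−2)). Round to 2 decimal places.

s = 1.77

x=30: ŷ = 32.5 + 30 = 62.5; e = 62.1 − 62.5 = -0.4
x=35: ŷ = 32.5 + 35 = 67.5; e = 69 − 67.5 = 1.5
x=40: ŷ = 32.5 + 40 = 72.5; e = 71 − 72.5 = -1.5
x=45: ŷ = 32.5 + 45 = 77.5; e = 76.2 − 77.5 = -1.3
x=50: ŷ = 32.5 + 50 = 82.5; e = 85.2 − 82.5 = 2.7
x=55: ŷ = 32.5 + 55 = 87.5; e = 85.8 − 87.5 = -1.7
x=60: ŷ = 32.5 + 60 = 92.5; e = 94.4 − 92.5 = 1.9
x=65: ŷ = 32.5 + 65 = 97.5; e = 96.2 − 97.5 = -1.3
x=70: ŷ = 32.5 + 70 = 102.5; e = 102.6 − 102.5 = 0.1
SSE = 0.16 + 2.25 + 2.25 + 1.69 + 7.29 + 2.89 + 3.61 + 1.69 + 0.01 = 21.84
s = √(21.84/7) = √3.12 ≈ 1.77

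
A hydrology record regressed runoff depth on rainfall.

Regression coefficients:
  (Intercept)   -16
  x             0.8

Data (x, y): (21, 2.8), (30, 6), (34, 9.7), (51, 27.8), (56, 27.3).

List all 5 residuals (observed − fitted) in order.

2, -2, -1.5, 3, -1.5

x=21: ŷ = -16 + 0.8·21 = 0.8; r = 2.8 − 0.8 = 2
x=30: ŷ = -16 + 0.8·30 = 8; r = 6 − 8 = -2
x=34: ŷ = -16 + 0.8·34 = 11.2; r = 9.7 − 11.2 = -1.5
x=51: ŷ = -16 + 0.8·51 = 24.8; r = 27.8 − 24.8 = 3
x=56: ŷ = -16 + 0.8·56 = 28.8; r = 27.3 − 28.8 = -1.5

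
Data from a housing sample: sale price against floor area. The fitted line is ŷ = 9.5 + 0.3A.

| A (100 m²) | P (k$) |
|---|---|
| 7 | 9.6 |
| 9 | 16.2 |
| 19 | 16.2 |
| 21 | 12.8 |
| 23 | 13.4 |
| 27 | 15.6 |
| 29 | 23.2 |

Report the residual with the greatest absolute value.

A=7: ŷ = 9.5 + 0.3·7 = 11.6; e = 9.6 − 11.6 = -2
A=9: ŷ = 9.5 + 0.3·9 = 12.2; e = 16.2 − 12.2 = 4
A=19: ŷ = 9.5 + 0.3·19 = 15.2; e = 16.2 − 15.2 = 1
A=21: ŷ = 9.5 + 0.3·21 = 15.8; e = 12.8 − 15.8 = -3
A=23: ŷ = 9.5 + 0.3·23 = 16.4; e = 13.4 − 16.4 = -3
A=27: ŷ = 9.5 + 0.3·27 = 17.6; e = 15.6 − 17.6 = -2
A=29: ŷ = 9.5 + 0.3·29 = 18.2; e = 23.2 − 18.2 = 5
Largest |e| is 5 at A = 29, residual 5.

e = 5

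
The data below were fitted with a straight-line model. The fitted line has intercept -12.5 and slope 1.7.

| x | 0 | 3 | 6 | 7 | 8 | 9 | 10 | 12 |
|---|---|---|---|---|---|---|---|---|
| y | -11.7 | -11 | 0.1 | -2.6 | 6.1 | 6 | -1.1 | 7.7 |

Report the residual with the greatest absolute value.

x=0: ŷ = -12.5 + 1.7·0 = -12.5; r = -11.7 − (-12.5) = 0.8
x=3: ŷ = -12.5 + 1.7·3 = -7.4; r = -11 − (-7.4) = -3.6
x=6: ŷ = -12.5 + 1.7·6 = -2.3; r = 0.1 − (-2.3) = 2.4
x=7: ŷ = -12.5 + 1.7·7 = -0.6; r = -2.6 − (-0.6) = -2
x=8: ŷ = -12.5 + 1.7·8 = 1.1; r = 6.1 − 1.1 = 5
x=9: ŷ = -12.5 + 1.7·9 = 2.8; r = 6 − 2.8 = 3.2
x=10: ŷ = -12.5 + 1.7·10 = 4.5; r = -1.1 − 4.5 = -5.6
x=12: ŷ = -12.5 + 1.7·12 = 7.9; r = 7.7 − 7.9 = -0.2
Largest |r| is 5.6 at x = 10, residual -5.6.

r = -5.6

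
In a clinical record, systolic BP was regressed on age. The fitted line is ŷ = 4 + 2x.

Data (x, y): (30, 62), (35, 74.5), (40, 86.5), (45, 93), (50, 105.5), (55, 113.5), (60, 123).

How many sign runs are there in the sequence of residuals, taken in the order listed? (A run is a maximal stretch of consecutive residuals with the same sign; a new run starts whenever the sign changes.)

x=30: ŷ = 4 + 2·30 = 64; e = 62 − 64 = -2
x=35: ŷ = 4 + 2·35 = 74; e = 74.5 − 74 = 0.5
x=40: ŷ = 4 + 2·40 = 84; e = 86.5 − 84 = 2.5
x=45: ŷ = 4 + 2·45 = 94; e = 93 − 94 = -1
x=50: ŷ = 4 + 2·50 = 104; e = 105.5 − 104 = 1.5
x=55: ŷ = 4 + 2·55 = 114; e = 113.5 − 114 = -0.5
x=60: ŷ = 4 + 2·60 = 124; e = 123 − 124 = -1
Signs: − + + − + − −
Runs: −×1, +×2, −×1, +×1, −×2 → 5

5 runs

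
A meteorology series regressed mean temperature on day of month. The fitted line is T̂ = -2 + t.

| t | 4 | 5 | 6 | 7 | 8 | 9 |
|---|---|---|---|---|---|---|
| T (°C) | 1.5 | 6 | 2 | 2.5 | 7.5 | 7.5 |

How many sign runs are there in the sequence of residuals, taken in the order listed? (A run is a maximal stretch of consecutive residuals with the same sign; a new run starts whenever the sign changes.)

t=4: T̂ = -2 + 4 = 2; r = 1.5 − 2 = -0.5
t=5: T̂ = -2 + 5 = 3; r = 6 − 3 = 3
t=6: T̂ = -2 + 6 = 4; r = 2 − 4 = -2
t=7: T̂ = -2 + 7 = 5; r = 2.5 − 5 = -2.5
t=8: T̂ = -2 + 8 = 6; r = 7.5 − 6 = 1.5
t=9: T̂ = -2 + 9 = 7; r = 7.5 − 7 = 0.5
Signs: − + − − + +
Runs: −×1, +×1, −×2, +×2 → 4

4 runs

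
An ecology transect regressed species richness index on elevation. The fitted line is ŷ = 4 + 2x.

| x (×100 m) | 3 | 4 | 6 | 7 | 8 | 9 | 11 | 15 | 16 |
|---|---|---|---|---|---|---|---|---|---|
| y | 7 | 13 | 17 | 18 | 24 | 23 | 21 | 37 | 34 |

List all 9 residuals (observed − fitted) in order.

x=3: ŷ = 4 + 2·3 = 10; e = 7 − 10 = -3
x=4: ŷ = 4 + 2·4 = 12; e = 13 − 12 = 1
x=6: ŷ = 4 + 2·6 = 16; e = 17 − 16 = 1
x=7: ŷ = 4 + 2·7 = 18; e = 18 − 18 = 0
x=8: ŷ = 4 + 2·8 = 20; e = 24 − 20 = 4
x=9: ŷ = 4 + 2·9 = 22; e = 23 − 22 = 1
x=11: ŷ = 4 + 2·11 = 26; e = 21 − 26 = -5
x=15: ŷ = 4 + 2·15 = 34; e = 37 − 34 = 3
x=16: ŷ = 4 + 2·16 = 36; e = 34 − 36 = -2

-3, 1, 1, 0, 4, 1, -5, 3, -2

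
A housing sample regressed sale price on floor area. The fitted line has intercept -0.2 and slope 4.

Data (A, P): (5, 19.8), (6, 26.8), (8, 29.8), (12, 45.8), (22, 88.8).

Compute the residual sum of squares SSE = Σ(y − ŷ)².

SSE = 18

A=5: ŷ = -0.2 + 4·5 = 19.8; r = 19.8 − 19.8 = 0
A=6: ŷ = -0.2 + 4·6 = 23.8; r = 26.8 − 23.8 = 3
A=8: ŷ = -0.2 + 4·8 = 31.8; r = 29.8 − 31.8 = -2
A=12: ŷ = -0.2 + 4·12 = 47.8; r = 45.8 − 47.8 = -2
A=22: ŷ = -0.2 + 4·22 = 87.8; r = 88.8 − 87.8 = 1
SSE = 0 + 9 + 4 + 4 + 1 = 18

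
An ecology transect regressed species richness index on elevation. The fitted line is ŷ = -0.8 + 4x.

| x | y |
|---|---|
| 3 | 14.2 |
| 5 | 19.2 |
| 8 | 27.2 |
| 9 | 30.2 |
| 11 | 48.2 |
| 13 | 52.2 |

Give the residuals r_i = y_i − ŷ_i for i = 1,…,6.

x=3: ŷ = -0.8 + 4·3 = 11.2; r = 14.2 − 11.2 = 3
x=5: ŷ = -0.8 + 4·5 = 19.2; r = 19.2 − 19.2 = 0
x=8: ŷ = -0.8 + 4·8 = 31.2; r = 27.2 − 31.2 = -4
x=9: ŷ = -0.8 + 4·9 = 35.2; r = 30.2 − 35.2 = -5
x=11: ŷ = -0.8 + 4·11 = 43.2; r = 48.2 − 43.2 = 5
x=13: ŷ = -0.8 + 4·13 = 51.2; r = 52.2 − 51.2 = 1

3, 0, -4, -5, 5, 1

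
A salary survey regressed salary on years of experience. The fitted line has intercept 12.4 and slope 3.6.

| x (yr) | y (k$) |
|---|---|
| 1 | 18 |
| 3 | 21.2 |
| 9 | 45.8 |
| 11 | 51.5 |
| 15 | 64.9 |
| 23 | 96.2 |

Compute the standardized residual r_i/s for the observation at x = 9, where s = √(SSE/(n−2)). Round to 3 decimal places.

0.566

x=1: ŷ = 12.4 + 3.6·1 = 16; r = 18 − 16 = 2
x=3: ŷ = 12.4 + 3.6·3 = 23.2; r = 21.2 − 23.2 = -2
x=9: ŷ = 12.4 + 3.6·9 = 44.8; r = 45.8 − 44.8 = 1
x=11: ŷ = 12.4 + 3.6·11 = 52; r = 51.5 − 52 = -0.5
x=15: ŷ = 12.4 + 3.6·15 = 66.4; r = 64.9 − 66.4 = -1.5
x=23: ŷ = 12.4 + 3.6·23 = 95.2; r = 96.2 − 95.2 = 1
SSE = 4 + 4 + 1 + 0.25 + 2.25 + 1 = 12.5
s = √(12.5/4) = 1.76777
r/s = 1 / 1.76777 = 0.566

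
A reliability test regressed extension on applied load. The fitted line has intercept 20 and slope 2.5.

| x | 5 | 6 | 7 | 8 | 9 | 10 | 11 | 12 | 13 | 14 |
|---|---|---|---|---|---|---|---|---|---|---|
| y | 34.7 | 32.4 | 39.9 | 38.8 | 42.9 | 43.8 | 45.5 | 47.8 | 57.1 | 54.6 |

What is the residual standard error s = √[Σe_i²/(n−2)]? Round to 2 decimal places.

x=5: ŷ = 20 + 2.5·5 = 32.5; e = 34.7 − 32.5 = 2.2
x=6: ŷ = 20 + 2.5·6 = 35; e = 32.4 − 35 = -2.6
x=7: ŷ = 20 + 2.5·7 = 37.5; e = 39.9 − 37.5 = 2.4
x=8: ŷ = 20 + 2.5·8 = 40; e = 38.8 − 40 = -1.2
x=9: ŷ = 20 + 2.5·9 = 42.5; e = 42.9 − 42.5 = 0.4
x=10: ŷ = 20 + 2.5·10 = 45; e = 43.8 − 45 = -1.2
x=11: ŷ = 20 + 2.5·11 = 47.5; e = 45.5 − 47.5 = -2
x=12: ŷ = 20 + 2.5·12 = 50; e = 47.8 − 50 = -2.2
x=13: ŷ = 20 + 2.5·13 = 52.5; e = 57.1 − 52.5 = 4.6
x=14: ŷ = 20 + 2.5·14 = 55; e = 54.6 − 55 = -0.4
SSE = 4.84 + 6.76 + 5.76 + 1.44 + 0.16 + 1.44 + 4 + 4.84 + 21.16 + 0.16 = 50.56
s = √(50.56/8) = √6.32 ≈ 2.51

s = 2.51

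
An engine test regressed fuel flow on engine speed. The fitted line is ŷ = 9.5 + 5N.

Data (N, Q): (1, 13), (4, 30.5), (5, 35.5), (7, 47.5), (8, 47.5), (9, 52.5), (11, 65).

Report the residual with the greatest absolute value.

e = 3

N=1: ŷ = 9.5 + 5·1 = 14.5; e = 13 − 14.5 = -1.5
N=4: ŷ = 9.5 + 5·4 = 29.5; e = 30.5 − 29.5 = 1
N=5: ŷ = 9.5 + 5·5 = 34.5; e = 35.5 − 34.5 = 1
N=7: ŷ = 9.5 + 5·7 = 44.5; e = 47.5 − 44.5 = 3
N=8: ŷ = 9.5 + 5·8 = 49.5; e = 47.5 − 49.5 = -2
N=9: ŷ = 9.5 + 5·9 = 54.5; e = 52.5 − 54.5 = -2
N=11: ŷ = 9.5 + 5·11 = 64.5; e = 65 − 64.5 = 0.5
Largest |e| is 3 at N = 7, residual 3.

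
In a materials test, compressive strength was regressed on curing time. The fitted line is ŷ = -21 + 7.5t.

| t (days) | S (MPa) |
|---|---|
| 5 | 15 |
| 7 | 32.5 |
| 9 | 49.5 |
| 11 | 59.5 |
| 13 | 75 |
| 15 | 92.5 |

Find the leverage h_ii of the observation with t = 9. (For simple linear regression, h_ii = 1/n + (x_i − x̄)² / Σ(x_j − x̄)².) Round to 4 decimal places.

t̄ = (5 + 7 + 9 + 11 + 13 + 15)/6 = 10
Σ(t − t̄)² = 25 + 9 + 1 + 1 + 9 + 25 = 70
h = 1/6 + (-1)²/70 = 0.166667 + 0.0142857 = 0.1810

h = 0.1810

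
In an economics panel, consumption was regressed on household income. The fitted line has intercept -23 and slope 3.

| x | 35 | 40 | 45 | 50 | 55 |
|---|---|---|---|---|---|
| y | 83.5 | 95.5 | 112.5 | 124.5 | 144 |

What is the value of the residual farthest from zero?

x=35: ŷ = -23 + 3·35 = 82; e = 83.5 − 82 = 1.5
x=40: ŷ = -23 + 3·40 = 97; e = 95.5 − 97 = -1.5
x=45: ŷ = -23 + 3·45 = 112; e = 112.5 − 112 = 0.5
x=50: ŷ = -23 + 3·50 = 127; e = 124.5 − 127 = -2.5
x=55: ŷ = -23 + 3·55 = 142; e = 144 − 142 = 2
Largest |e| is 2.5 at x = 50, residual -2.5.

e = -2.5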